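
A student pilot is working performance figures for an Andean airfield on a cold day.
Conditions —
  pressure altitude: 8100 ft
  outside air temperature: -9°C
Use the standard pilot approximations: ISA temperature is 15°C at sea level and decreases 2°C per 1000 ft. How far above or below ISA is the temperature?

ISA-7.8°C

ISA temperature at 8100 ft = 15 − 2 × (8100/1000) = -1.2°C.
Deviation = OAT − ISA = -9 − (-1.2) = -7.8°C.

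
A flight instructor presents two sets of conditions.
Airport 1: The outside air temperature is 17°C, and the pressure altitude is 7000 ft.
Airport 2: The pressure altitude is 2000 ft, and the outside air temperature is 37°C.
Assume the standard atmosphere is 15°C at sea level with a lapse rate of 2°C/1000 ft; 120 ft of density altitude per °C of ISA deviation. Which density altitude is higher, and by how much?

Airport 1 by 3800 ft

Airport 1: ISA temp = 1°C, deviation +16°C, DA = 7000 + 120 × 16 = 8920 ft.
Airport 2: ISA temp = 11°C, deviation +26°C, DA = 2000 + 120 × 26 = 5120 ft.
Airport 1 is higher by 8920 − 5120 = 3800 ft.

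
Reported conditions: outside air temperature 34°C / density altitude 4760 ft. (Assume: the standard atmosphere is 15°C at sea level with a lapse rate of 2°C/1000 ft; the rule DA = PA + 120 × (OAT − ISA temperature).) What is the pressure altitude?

DA = PA + 120 × (OAT − (15 − 2·PA/1000)) = PA + 120·OAT − 1800 + 0.24·PA = 1.24·PA + 120·OAT − 1800.
So 1.24·PA = 4760 − 120 × 34 + 1800 = 2480.
PA = 2480 / 1.24 = 2000 ft.

2000 ft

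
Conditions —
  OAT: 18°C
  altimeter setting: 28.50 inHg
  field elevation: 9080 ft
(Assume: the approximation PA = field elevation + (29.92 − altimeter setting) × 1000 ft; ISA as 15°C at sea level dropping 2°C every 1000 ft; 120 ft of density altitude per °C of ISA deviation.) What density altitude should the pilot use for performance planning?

Pressure altitude = 9080 + (29.92 − 28.50) × 1000 = 9080 + (+1420) = 10500 ft.
ISA temperature at 10500 ft = 15 − 2 × (10500/1000) = -6°C.
ISA deviation = 18 − (-6) = +24°C.
Density altitude = 10500 + 120 × (24) = 13380 ft.

13380 ft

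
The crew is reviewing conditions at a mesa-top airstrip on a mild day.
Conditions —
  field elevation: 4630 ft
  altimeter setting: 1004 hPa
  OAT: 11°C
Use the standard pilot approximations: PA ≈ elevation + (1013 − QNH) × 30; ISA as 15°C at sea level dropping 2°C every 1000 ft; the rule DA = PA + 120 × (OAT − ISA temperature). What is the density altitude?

Pressure altitude = 4630 + (1013 − 1004) × 30 = 4630 + (+270) = 4900 ft.
ISA temperature at 4900 ft = 15 − 2 × (4900/1000) = 5.2°C.
ISA deviation = 11 − 5.2 = +5.8°C.
Density altitude = 4900 + 120 × (5.8) = 5596 ft.

5596 ft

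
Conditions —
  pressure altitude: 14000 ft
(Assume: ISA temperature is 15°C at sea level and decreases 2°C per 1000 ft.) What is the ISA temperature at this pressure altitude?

ISA temperature = 15 − 2 × (14000/1000) = 15 − 28 = -13°C.

-13°C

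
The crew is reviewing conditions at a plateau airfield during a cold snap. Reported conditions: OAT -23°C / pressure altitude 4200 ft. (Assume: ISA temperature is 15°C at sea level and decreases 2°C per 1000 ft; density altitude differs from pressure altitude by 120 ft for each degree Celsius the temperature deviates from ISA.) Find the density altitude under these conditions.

648 ft

ISA temperature at 4200 ft = 15 − 2 × (4200/1000) = 6.6°C.
ISA deviation = -23 − 6.6 = -29.6°C.
Density altitude = 4200 + 120 × (-29.6) = 4200 + (-3552) = 648 ft.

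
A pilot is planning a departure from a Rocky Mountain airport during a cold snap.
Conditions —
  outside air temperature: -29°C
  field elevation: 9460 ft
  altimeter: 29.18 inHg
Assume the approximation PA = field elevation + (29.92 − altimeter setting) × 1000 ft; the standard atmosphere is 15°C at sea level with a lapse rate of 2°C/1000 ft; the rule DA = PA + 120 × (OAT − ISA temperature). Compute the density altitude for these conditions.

Pressure altitude = 9460 + (29.92 − 29.18) × 1000 = 9460 + (+740) = 10200 ft.
ISA temperature at 10200 ft = 15 − 2 × (10200/1000) = -5.4°C.
ISA deviation = -29 − (-5.4) = -23.6°C.
Density altitude = 10200 + 120 × (-23.6) = 7368 ft.

7368 ft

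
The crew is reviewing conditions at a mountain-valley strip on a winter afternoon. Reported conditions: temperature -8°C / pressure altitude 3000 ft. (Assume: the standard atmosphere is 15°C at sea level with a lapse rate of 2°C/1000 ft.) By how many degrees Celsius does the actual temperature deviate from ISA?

ISA temperature at 3000 ft = 15 − 2 × (3000/1000) = 9°C.
Deviation = OAT − ISA = -8 − 9 = -17°C.

ISA-17°C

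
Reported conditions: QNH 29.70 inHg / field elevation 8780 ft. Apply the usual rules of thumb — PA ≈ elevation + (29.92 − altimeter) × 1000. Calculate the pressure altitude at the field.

Pressure correction = (29.92 − 29.70) × 1000 = +220 ft.
Pressure altitude = 8780 + (+220) = 9000 ft.

9000 ft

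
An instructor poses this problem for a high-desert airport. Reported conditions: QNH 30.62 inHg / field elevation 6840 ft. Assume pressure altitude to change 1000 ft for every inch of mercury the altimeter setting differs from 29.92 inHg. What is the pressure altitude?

Pressure correction = (29.92 − 30.62) × 1000 = -700 ft.
Pressure altitude = 6840 + (-700) = 6140 ft.

6140 ft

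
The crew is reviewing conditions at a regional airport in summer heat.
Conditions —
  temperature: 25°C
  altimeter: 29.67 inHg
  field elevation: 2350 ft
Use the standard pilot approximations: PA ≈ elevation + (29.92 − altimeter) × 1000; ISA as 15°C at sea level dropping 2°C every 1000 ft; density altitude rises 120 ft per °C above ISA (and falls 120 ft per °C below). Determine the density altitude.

Pressure altitude = 2350 + (29.92 − 29.67) × 1000 = 2350 + (+250) = 2600 ft.
ISA temperature at 2600 ft = 15 − 2 × (2600/1000) = 9.8°C.
ISA deviation = 25 − 9.8 = +15.2°C.
Density altitude = 2600 + 120 × (15.2) = 4424 ft.

4424 ft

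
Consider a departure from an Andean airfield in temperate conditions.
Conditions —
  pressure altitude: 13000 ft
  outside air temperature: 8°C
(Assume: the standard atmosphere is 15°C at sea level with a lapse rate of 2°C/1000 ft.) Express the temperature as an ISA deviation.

ISA temperature at 13000 ft = 15 − 2 × (13000/1000) = -11°C.
Deviation = OAT − ISA = 8 − (-11) = +19°C.

ISA+19°C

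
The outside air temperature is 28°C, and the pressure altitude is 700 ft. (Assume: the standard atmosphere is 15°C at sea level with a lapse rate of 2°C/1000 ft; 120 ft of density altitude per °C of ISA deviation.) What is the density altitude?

2428 ft

ISA temperature at 700 ft = 15 − 2 × (700/1000) = 13.6°C.
ISA deviation = 28 − 13.6 = +14.4°C.
Density altitude = 700 + 120 × (14.4) = 700 + (+1728) = 2428 ft.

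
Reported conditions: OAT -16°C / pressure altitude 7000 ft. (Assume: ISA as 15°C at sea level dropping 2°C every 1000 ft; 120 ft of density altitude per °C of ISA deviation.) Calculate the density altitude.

ISA temperature at 7000 ft = 15 − 2 × (7000/1000) = 1°C.
ISA deviation = -16 − 1 = -17°C.
Density altitude = 7000 + 120 × (-17) = 7000 + (-2040) = 4960 ft.

4960 ft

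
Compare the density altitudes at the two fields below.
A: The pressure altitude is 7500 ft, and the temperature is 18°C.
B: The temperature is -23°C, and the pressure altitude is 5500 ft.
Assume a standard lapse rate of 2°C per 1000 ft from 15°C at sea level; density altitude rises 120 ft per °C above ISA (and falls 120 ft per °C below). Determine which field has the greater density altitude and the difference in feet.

A: ISA temp = 0°C, deviation +18°C, DA = 7500 + 120 × 18 = 9660 ft.
B: ISA temp = 4°C, deviation -27°C, DA = 5500 + 120 × (-27) = 2260 ft.
A is higher by 9660 − 2260 = 7400 ft.

A by 7400 ft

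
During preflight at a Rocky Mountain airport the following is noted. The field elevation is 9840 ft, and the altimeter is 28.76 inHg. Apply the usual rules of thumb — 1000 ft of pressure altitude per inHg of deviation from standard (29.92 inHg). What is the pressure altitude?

11000 ft

Pressure correction = (29.92 − 28.76) × 1000 = +1160 ft.
Pressure altitude = 9840 + (+1160) = 11000 ft.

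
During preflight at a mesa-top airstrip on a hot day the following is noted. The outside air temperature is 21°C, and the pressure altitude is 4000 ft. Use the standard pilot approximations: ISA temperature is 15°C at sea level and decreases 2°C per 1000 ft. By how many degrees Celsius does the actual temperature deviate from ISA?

ISA+14°C

ISA temperature at 4000 ft = 15 − 2 × (4000/1000) = 7°C.
Deviation = OAT − ISA = 21 − 7 = +14°C.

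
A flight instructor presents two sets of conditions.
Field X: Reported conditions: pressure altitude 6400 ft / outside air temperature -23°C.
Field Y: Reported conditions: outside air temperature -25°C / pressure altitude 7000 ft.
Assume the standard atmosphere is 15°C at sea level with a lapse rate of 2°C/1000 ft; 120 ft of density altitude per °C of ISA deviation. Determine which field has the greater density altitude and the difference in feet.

Field X: ISA temp = 2.2°C, deviation -25.2°C, DA = 6400 + 120 × (-25.2) = 3376 ft.
Field Y: ISA temp = 1°C, deviation -26°C, DA = 7000 + 120 × (-26) = 3880 ft.
Field Y is higher by 3880 − 3376 = 504 ft.

Field Y by 504 ft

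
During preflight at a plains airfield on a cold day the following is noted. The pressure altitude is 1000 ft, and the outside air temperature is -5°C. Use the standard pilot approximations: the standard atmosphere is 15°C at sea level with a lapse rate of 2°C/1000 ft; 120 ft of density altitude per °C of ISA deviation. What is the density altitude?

ISA temperature at 1000 ft = 15 − 2 × (1000/1000) = 13°C.
ISA deviation = -5 − 13 = -18°C.
Density altitude = 1000 + 120 × (-18) = 1000 + (-2160) = -1160 ft.

-1160 ft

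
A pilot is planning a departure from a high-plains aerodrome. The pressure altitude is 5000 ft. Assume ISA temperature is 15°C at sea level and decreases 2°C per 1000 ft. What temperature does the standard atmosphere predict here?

5°C

ISA temperature = 15 − 2 × (5000/1000) = 15 − 10 = 5°C.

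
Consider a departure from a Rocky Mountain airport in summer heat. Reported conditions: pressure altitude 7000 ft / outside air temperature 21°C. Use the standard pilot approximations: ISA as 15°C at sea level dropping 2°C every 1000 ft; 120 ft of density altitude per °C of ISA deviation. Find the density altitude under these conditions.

9400 ft

ISA temperature at 7000 ft = 15 − 2 × (7000/1000) = 1°C.
ISA deviation = 21 − 1 = +20°C.
Density altitude = 7000 + 120 × (20) = 7000 + (+2400) = 9400 ft.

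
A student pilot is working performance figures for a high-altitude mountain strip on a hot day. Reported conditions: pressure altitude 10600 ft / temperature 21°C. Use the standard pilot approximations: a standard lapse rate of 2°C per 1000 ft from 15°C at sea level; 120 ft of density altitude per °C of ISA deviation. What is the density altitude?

ISA temperature at 10600 ft = 15 − 2 × (10600/1000) = -6.2°C.
ISA deviation = 21 − (-6.2) = +27.2°C.
Density altitude = 10600 + 120 × (27.2) = 10600 + (+3264) = 13864 ft.

13864 ft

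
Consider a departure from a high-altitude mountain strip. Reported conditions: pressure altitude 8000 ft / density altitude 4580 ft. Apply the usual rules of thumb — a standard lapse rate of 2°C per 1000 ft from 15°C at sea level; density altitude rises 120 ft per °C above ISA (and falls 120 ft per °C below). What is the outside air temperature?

Density altitude − pressure altitude = 4580 − 8000 = -3420 ft.
At 120 ft/°C that is an ISA deviation of -3420/120 = -28.5°C.
ISA temperature at 8000 ft = 15 − 2 × (8000/1000) = -1°C.
OAT = ISA + deviation = -1 + (-28.5) = -29.5°C.

-29.5°C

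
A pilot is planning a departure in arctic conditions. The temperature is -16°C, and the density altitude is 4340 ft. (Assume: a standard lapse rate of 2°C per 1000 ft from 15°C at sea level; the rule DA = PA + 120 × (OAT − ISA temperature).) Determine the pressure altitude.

6500 ft

DA = PA + 120 × (OAT − (15 − 2·PA/1000)) = PA + 120·OAT − 1800 + 0.24·PA = 1.24·PA + 120·OAT − 1800.
So 1.24·PA = 4340 − 120 × (-16) + 1800 = 8060.
PA = 8060 / 1.24 = 6500 ft.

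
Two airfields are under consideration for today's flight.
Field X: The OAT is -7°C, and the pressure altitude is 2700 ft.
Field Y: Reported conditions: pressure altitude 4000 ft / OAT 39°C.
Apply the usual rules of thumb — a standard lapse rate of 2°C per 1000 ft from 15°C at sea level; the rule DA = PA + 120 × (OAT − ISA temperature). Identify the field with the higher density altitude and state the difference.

Field Y by 7132 ft

Field X: ISA temp = 9.6°C, deviation -16.6°C, DA = 2700 + 120 × (-16.6) = 708 ft.
Field Y: ISA temp = 7°C, deviation +32°C, DA = 4000 + 120 × 32 = 7840 ft.
Field Y is higher by 7840 − 708 = 7132 ft.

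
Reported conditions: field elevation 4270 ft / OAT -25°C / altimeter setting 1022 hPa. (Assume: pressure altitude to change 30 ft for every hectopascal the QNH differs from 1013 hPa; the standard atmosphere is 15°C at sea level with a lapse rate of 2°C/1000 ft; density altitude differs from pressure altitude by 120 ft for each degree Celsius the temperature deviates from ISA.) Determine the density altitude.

160 ft

Pressure altitude = 4270 + (1013 − 1022) × 30 = 4270 + (-270) = 4000 ft.
ISA temperature at 4000 ft = 15 − 2 × (4000/1000) = 7°C.
ISA deviation = -25 − 7 = -32°C.
Density altitude = 4000 + 120 × (-32) = 160 ft.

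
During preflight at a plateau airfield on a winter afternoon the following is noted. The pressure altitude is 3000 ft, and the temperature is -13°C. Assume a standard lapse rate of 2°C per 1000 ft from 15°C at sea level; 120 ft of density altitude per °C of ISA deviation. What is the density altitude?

360 ft

ISA temperature at 3000 ft = 15 − 2 × (3000/1000) = 9°C.
ISA deviation = -13 − 9 = -22°C.
Density altitude = 3000 + 120 × (-22) = 3000 + (-2640) = 360 ft.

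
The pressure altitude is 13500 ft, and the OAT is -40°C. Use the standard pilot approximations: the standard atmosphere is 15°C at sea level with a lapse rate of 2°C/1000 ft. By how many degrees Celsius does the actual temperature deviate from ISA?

ISA-28°C

ISA temperature at 13500 ft = 15 − 2 × (13500/1000) = -12°C.
Deviation = OAT − ISA = -40 − (-12) = -28°C.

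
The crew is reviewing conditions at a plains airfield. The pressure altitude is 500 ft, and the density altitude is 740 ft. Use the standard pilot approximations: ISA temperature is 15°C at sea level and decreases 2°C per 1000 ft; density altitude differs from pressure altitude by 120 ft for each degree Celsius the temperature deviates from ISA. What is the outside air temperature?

Density altitude − pressure altitude = 740 − 500 = +240 ft.
At 120 ft/°C that is an ISA deviation of 240/120 = +2°C.
ISA temperature at 500 ft = 15 − 2 × (500/1000) = 14°C.
OAT = ISA + deviation = 14 + (+2) = 16°C.

16°C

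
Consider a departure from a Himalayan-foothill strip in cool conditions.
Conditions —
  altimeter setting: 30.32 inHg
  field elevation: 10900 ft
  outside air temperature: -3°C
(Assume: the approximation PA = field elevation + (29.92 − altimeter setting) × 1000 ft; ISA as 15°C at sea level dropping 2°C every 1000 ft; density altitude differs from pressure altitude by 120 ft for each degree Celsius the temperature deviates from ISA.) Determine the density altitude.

Pressure altitude = 10900 + (29.92 − 30.32) × 1000 = 10900 + (-400) = 10500 ft.
ISA temperature at 10500 ft = 15 − 2 × (10500/1000) = -6°C.
ISA deviation = -3 − (-6) = +3°C.
Density altitude = 10500 + 120 × (3) = 10860 ft.

10860 ft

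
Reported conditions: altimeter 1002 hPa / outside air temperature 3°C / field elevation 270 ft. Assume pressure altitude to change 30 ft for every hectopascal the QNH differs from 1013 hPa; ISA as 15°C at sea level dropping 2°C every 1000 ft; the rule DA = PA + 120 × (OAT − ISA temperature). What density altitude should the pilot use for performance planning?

-696 ft

Pressure altitude = 270 + (1013 − 1002) × 30 = 270 + (+330) = 600 ft.
ISA temperature at 600 ft = 15 − 2 × (600/1000) = 13.8°C.
ISA deviation = 3 − 13.8 = -10.8°C.
Density altitude = 600 + 120 × (-10.8) = -696 ft.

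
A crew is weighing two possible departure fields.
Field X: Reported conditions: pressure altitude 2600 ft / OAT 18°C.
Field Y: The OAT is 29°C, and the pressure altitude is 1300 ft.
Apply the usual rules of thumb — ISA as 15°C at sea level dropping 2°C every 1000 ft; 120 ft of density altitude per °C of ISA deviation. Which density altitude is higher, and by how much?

Field X by 292 ft

Field X: ISA temp = 9.8°C, deviation +8.2°C, DA = 2600 + 120 × 8.2 = 3584 ft.
Field Y: ISA temp = 12.4°C, deviation +16.6°C, DA = 1300 + 120 × 16.6 = 3292 ft.
Field X is higher by 3584 − 3292 = 292 ft.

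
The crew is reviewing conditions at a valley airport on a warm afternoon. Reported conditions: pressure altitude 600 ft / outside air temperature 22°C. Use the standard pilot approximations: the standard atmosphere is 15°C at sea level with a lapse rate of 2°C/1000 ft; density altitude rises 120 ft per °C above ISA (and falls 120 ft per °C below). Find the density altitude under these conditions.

ISA temperature at 600 ft = 15 − 2 × (600/1000) = 13.8°C.
ISA deviation = 22 − 13.8 = +8.2°C.
Density altitude = 600 + 120 × (8.2) = 600 + (+984) = 1584 ft.

1584 ft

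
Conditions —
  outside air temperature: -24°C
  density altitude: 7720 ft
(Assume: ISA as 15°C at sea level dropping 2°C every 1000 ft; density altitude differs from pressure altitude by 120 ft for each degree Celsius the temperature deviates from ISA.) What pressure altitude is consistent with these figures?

DA = PA + 120 × (OAT − (15 − 2·PA/1000)) = PA + 120·OAT − 1800 + 0.24·PA = 1.24·PA + 120·OAT − 1800.
So 1.24·PA = 7720 − 120 × (-24) + 1800 = 12400.
PA = 12400 / 1.24 = 10000 ft.

10000 ft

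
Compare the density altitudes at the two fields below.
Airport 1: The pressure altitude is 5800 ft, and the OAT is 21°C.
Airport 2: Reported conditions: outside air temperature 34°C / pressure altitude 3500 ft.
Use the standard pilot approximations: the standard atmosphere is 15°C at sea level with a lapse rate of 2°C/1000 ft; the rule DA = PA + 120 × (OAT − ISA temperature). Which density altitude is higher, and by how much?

Airport 1: ISA temp = 3.4°C, deviation +17.6°C, DA = 5800 + 120 × 17.6 = 7912 ft.
Airport 2: ISA temp = 8°C, deviation +26°C, DA = 3500 + 120 × 26 = 6620 ft.
Airport 1 is higher by 7912 − 6620 = 1292 ft.

Airport 1 by 1292 ft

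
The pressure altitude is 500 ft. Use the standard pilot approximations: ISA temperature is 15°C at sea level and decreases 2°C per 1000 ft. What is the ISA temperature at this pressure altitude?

14°C

ISA temperature = 15 − 2 × (500/1000) = 15 − 1 = 14°C.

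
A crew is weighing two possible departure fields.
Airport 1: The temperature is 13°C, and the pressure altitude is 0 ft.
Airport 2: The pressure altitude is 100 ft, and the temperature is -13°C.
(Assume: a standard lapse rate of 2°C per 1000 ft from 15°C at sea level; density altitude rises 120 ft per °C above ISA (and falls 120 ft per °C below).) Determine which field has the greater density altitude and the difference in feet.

Airport 1 by 2996 ft

Airport 1: ISA temp = 15°C, deviation -2°C, DA = 0 + 120 × (-2) = -240 ft.
Airport 2: ISA temp = 14.8°C, deviation -27.8°C, DA = 100 + 120 × (-27.8) = -3236 ft.
Airport 1 is higher by -240 − (-3236) = 2996 ft.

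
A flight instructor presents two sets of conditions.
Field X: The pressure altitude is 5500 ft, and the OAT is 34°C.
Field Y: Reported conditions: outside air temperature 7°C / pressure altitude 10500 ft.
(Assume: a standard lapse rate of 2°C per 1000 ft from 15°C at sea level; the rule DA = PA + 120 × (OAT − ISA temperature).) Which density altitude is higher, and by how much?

Field X: ISA temp = 4°C, deviation +30°C, DA = 5500 + 120 × 30 = 9100 ft.
Field Y: ISA temp = -6°C, deviation +13°C, DA = 10500 + 120 × 13 = 12060 ft.
Field Y is higher by 12060 − 9100 = 2960 ft.

Field Y by 2960 ft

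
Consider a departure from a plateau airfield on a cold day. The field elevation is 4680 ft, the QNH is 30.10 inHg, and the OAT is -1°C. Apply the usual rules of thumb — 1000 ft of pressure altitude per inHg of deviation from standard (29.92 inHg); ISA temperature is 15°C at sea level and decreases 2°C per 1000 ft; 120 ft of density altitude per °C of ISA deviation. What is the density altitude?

3660 ft

Pressure altitude = 4680 + (29.92 − 30.10) × 1000 = 4680 + (-180) = 4500 ft.
ISA temperature at 4500 ft = 15 − 2 × (4500/1000) = 6°C.
ISA deviation = -1 − 6 = -7°C.
Density altitude = 4500 + 120 × (-7) = 3660 ft.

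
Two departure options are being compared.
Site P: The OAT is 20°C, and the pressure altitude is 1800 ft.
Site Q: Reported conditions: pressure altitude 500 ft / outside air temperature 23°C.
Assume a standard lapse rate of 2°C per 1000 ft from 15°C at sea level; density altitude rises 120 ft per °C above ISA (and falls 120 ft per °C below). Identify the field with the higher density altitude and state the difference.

Site P: ISA temp = 11.4°C, deviation +8.6°C, DA = 1800 + 120 × 8.6 = 2832 ft.
Site Q: ISA temp = 14°C, deviation +9°C, DA = 500 + 120 × 9 = 1580 ft.
Site P is higher by 2832 − 1580 = 1252 ft.

Site P by 1252 ft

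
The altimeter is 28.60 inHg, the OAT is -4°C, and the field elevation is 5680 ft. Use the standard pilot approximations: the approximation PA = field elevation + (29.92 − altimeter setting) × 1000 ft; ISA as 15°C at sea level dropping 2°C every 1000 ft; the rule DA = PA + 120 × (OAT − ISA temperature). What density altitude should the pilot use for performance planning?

6400 ft

Pressure altitude = 5680 + (29.92 − 28.60) × 1000 = 5680 + (+1320) = 7000 ft.
ISA temperature at 7000 ft = 15 − 2 × (7000/1000) = 1°C.
ISA deviation = -4 − 1 = -5°C.
Density altitude = 7000 + 120 × (-5) = 6400 ft.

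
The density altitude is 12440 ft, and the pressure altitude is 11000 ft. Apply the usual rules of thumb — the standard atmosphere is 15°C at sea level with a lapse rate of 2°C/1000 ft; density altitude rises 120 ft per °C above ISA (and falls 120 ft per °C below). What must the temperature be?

5°C

Density altitude − pressure altitude = 12440 − 11000 = +1440 ft.
At 120 ft/°C that is an ISA deviation of 1440/120 = +12°C.
ISA temperature at 11000 ft = 15 − 2 × (11000/1000) = -7°C.
OAT = ISA + deviation = -7 + (+12) = 5°C.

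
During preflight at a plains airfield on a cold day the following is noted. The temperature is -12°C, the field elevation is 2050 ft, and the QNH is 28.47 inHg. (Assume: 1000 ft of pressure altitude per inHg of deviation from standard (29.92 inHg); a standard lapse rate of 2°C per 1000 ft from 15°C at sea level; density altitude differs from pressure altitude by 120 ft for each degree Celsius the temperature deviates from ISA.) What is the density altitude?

1100 ft

Pressure altitude = 2050 + (29.92 − 28.47) × 1000 = 2050 + (+1450) = 3500 ft.
ISA temperature at 3500 ft = 15 − 2 × (3500/1000) = 8°C.
ISA deviation = -12 − 8 = -20°C.
Density altitude = 3500 + 120 × (-20) = 1100 ft.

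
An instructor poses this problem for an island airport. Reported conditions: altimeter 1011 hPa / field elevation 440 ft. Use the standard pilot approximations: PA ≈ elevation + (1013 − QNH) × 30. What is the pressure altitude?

500 ft

Pressure correction = (1013 − 1011) × 30 = +60 ft.
Pressure altitude = 440 + (+60) = 500 ft.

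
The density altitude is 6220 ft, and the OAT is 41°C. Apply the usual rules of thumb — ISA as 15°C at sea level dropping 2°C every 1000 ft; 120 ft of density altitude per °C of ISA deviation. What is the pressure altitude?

DA = PA + 120 × (OAT − (15 − 2·PA/1000)) = PA + 120·OAT − 1800 + 0.24·PA = 1.24·PA + 120·OAT − 1800.
So 1.24·PA = 6220 − 120 × 41 + 1800 = 3100.
PA = 3100 / 1.24 = 2500 ft.

2500 ft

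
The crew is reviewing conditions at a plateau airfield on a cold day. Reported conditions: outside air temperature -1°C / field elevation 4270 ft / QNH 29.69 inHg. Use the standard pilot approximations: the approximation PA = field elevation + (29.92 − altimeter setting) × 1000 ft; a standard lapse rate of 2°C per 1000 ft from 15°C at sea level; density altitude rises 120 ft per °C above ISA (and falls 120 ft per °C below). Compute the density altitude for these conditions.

3660 ft

Pressure altitude = 4270 + (29.92 − 29.69) × 1000 = 4270 + (+230) = 4500 ft.
ISA temperature at 4500 ft = 15 − 2 × (4500/1000) = 6°C.
ISA deviation = -1 − 6 = -7°C.
Density altitude = 4500 + 120 × (-7) = 3660 ft.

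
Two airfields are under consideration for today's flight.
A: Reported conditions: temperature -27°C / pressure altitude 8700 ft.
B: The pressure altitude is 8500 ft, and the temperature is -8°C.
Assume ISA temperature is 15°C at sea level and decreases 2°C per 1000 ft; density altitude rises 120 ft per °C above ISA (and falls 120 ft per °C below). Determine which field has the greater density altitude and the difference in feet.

B by 2032 ft

A: ISA temp = -2.4°C, deviation -24.6°C, DA = 8700 + 120 × (-24.6) = 5748 ft.
B: ISA temp = -2°C, deviation -6°C, DA = 8500 + 120 × (-6) = 7780 ft.
B is higher by 7780 − 5748 = 2032 ft.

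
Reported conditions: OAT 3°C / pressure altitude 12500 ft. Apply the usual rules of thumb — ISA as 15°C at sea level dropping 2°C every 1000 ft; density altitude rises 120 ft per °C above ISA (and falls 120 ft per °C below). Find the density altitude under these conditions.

ISA temperature at 12500 ft = 15 − 2 × (12500/1000) = -10°C.
ISA deviation = 3 − (-10) = +13°C.
Density altitude = 12500 + 120 × (13) = 12500 + (+1560) = 14060 ft.

14060 ft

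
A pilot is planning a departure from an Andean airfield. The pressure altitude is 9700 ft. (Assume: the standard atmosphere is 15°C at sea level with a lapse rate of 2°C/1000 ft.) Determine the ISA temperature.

-4.4°C

ISA temperature = 15 − 2 × (9700/1000) = 15 − 19.4 = -4.4°C.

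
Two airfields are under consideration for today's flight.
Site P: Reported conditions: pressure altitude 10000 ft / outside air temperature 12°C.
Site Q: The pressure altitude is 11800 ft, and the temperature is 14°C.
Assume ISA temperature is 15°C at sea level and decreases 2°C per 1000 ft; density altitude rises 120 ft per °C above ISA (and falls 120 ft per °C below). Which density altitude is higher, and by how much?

Site P: ISA temp = -5°C, deviation +17°C, DA = 10000 + 120 × 17 = 12040 ft.
Site Q: ISA temp = -8.6°C, deviation +22.6°C, DA = 11800 + 120 × 22.6 = 14512 ft.
Site Q is higher by 14512 − 12040 = 2472 ft.

Site Q by 2472 ft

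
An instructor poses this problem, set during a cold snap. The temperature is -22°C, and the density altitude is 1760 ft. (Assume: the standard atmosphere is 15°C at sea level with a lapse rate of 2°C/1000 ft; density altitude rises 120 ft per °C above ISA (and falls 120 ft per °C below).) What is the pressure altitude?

5000 ft

DA = PA + 120 × (OAT − (15 − 2·PA/1000)) = PA + 120·OAT − 1800 + 0.24·PA = 1.24·PA + 120·OAT − 1800.
So 1.24·PA = 1760 − 120 × (-22) + 1800 = 6200.
PA = 6200 / 1.24 = 5000 ft.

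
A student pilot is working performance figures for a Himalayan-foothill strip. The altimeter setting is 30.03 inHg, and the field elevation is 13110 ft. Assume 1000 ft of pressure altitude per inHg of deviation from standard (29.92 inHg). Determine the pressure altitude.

Pressure correction = (29.92 − 30.03) × 1000 = -110 ft.
Pressure altitude = 13110 + (-110) = 13000 ft.

13000 ft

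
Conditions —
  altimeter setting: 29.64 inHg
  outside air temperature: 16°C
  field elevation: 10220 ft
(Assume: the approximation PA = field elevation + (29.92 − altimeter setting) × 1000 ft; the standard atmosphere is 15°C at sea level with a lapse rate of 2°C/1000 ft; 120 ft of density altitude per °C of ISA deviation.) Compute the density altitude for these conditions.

13140 ft

Pressure altitude = 10220 + (29.92 − 29.64) × 1000 = 10220 + (+280) = 10500 ft.
ISA temperature at 10500 ft = 15 − 2 × (10500/1000) = -6°C.
ISA deviation = 16 − (-6) = +22°C.
Density altitude = 10500 + 120 × (22) = 13140 ft.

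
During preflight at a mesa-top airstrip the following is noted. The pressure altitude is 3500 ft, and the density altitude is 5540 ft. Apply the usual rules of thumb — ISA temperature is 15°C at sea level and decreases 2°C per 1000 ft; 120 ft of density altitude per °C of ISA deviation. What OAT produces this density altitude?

25°C

Density altitude − pressure altitude = 5540 − 3500 = +2040 ft.
At 120 ft/°C that is an ISA deviation of 2040/120 = +17°C.
ISA temperature at 3500 ft = 15 − 2 × (3500/1000) = 8°C.
OAT = ISA + deviation = 8 + (+17) = 25°C.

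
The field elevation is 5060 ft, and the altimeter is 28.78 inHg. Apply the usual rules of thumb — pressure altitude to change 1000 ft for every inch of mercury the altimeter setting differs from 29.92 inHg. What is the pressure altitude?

6200 ft

Pressure correction = (29.92 − 28.78) × 1000 = +1140 ft.
Pressure altitude = 5060 + (+1140) = 6200 ft.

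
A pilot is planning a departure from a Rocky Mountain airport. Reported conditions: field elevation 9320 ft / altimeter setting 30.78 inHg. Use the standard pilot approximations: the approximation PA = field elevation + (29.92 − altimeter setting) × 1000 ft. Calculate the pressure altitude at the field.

Pressure correction = (29.92 − 30.78) × 1000 = -860 ft.
Pressure altitude = 9320 + (-860) = 8460 ft.

8460 ft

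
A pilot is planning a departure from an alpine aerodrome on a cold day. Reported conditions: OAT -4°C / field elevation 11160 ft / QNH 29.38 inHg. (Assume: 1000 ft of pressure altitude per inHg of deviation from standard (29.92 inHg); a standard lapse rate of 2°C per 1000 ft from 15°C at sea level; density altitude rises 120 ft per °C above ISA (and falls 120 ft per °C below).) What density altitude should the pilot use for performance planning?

12228 ft

Pressure altitude = 11160 + (29.92 − 29.38) × 1000 = 11160 + (+540) = 11700 ft.
ISA temperature at 11700 ft = 15 − 2 × (11700/1000) = -8.4°C.
ISA deviation = -4 − (-8.4) = +4.4°C.
Density altitude = 11700 + 120 × (4.4) = 12228 ft.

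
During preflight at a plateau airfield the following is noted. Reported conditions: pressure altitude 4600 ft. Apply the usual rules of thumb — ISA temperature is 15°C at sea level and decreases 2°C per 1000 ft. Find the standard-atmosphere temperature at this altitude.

5.8°C

ISA temperature = 15 − 2 × (4600/1000) = 15 − 9.2 = 5.8°C.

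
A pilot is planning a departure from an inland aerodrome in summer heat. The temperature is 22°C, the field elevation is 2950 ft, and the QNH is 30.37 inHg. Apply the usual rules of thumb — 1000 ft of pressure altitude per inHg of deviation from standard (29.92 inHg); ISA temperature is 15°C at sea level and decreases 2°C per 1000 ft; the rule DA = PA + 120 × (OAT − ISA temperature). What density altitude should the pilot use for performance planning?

3940 ft

Pressure altitude = 2950 + (29.92 − 30.37) × 1000 = 2950 + (-450) = 2500 ft.
ISA temperature at 2500 ft = 15 − 2 × (2500/1000) = 10°C.
ISA deviation = 22 − 10 = +12°C.
Density altitude = 2500 + 120 × (12) = 3940 ft.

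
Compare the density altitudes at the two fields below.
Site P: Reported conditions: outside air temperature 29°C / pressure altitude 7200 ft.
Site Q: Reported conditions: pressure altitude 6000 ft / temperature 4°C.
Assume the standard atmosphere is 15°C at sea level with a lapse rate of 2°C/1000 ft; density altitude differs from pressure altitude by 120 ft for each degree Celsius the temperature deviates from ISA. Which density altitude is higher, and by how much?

Site P: ISA temp = 0.6°C, deviation +28.4°C, DA = 7200 + 120 × 28.4 = 10608 ft.
Site Q: ISA temp = 3°C, deviation +1°C, DA = 6000 + 120 × 1 = 6120 ft.
Site P is higher by 10608 − 6120 = 4488 ft.

Site P by 4488 ft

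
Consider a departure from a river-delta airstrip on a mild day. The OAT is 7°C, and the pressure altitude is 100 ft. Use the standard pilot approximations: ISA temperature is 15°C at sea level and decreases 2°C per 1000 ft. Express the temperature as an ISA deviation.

ISA temperature at 100 ft = 15 − 2 × (100/1000) = 14.8°C.
Deviation = OAT − ISA = 7 − 14.8 = -7.8°C.

ISA-7.8°C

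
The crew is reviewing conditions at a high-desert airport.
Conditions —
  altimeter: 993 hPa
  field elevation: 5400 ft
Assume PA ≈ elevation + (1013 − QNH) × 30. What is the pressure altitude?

6000 ft

Pressure correction = (1013 − 993) × 30 = +600 ft.
Pressure altitude = 5400 + (+600) = 6000 ft.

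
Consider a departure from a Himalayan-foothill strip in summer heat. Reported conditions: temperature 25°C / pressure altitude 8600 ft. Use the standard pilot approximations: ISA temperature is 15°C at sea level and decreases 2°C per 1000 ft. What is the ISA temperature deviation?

ISA+27.2°C

ISA temperature at 8600 ft = 15 − 2 × (8600/1000) = -2.2°C.
Deviation = OAT − ISA = 25 − (-2.2) = +27.2°C.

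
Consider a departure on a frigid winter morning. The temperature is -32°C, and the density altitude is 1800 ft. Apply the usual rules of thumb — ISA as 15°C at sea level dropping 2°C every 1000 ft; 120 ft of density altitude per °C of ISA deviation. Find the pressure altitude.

6000 ft

DA = PA + 120 × (OAT − (15 − 2·PA/1000)) = PA + 120·OAT − 1800 + 0.24·PA = 1.24·PA + 120·OAT − 1800.
So 1.24·PA = 1800 − 120 × (-32) + 1800 = 7440.
PA = 7440 / 1.24 = 6000 ft.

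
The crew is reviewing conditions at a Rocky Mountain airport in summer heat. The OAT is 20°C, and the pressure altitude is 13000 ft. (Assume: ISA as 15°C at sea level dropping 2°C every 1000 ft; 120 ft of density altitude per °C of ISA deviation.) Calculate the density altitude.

16720 ft

ISA temperature at 13000 ft = 15 − 2 × (13000/1000) = -11°C.
ISA deviation = 20 − (-11) = +31°C.
Density altitude = 13000 + 120 × (31) = 13000 + (+3720) = 16720 ft.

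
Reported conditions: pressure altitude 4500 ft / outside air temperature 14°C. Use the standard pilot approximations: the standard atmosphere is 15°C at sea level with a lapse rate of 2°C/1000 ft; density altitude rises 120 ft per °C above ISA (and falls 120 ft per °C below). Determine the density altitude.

ISA temperature at 4500 ft = 15 − 2 × (4500/1000) = 6°C.
ISA deviation = 14 − 6 = +8°C.
Density altitude = 4500 + 120 × (8) = 4500 + (+960) = 5460 ft.

5460 ft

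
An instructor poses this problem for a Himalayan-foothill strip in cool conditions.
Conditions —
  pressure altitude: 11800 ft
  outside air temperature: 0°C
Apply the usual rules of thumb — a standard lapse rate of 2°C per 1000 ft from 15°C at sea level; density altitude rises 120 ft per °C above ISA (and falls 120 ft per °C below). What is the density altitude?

ISA temperature at 11800 ft = 15 − 2 × (11800/1000) = -8.6°C.
ISA deviation = 0 − (-8.6) = +8.6°C.
Density altitude = 11800 + 120 × (8.6) = 11800 + (+1032) = 12832 ft.

12832 ft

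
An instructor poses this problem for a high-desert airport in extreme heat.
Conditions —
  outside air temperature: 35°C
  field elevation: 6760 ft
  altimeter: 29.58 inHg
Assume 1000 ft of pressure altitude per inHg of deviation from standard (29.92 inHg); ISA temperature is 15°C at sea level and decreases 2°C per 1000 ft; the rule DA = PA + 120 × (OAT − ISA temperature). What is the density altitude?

Pressure altitude = 6760 + (29.92 − 29.58) × 1000 = 6760 + (+340) = 7100 ft.
ISA temperature at 7100 ft = 15 − 2 × (7100/1000) = 0.8°C.
ISA deviation = 35 − 0.8 = +34.2°C.
Density altitude = 7100 + 120 × (34.2) = 11204 ft.

11204 ft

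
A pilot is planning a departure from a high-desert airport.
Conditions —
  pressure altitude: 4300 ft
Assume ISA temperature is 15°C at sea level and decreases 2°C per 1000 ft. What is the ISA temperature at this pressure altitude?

ISA temperature = 15 − 2 × (4300/1000) = 15 − 8.6 = 6.4°C.

6.4°C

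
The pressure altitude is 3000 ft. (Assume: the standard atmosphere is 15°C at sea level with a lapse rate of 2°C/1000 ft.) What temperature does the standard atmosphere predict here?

9°C

ISA temperature = 15 − 2 × (3000/1000) = 15 − 6 = 9°C.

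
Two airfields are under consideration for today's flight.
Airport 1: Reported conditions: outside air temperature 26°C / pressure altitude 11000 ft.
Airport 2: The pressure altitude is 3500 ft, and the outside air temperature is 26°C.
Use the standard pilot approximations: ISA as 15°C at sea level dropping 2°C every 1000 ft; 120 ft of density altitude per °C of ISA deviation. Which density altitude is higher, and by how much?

Airport 1 by 9300 ft

Airport 1: ISA temp = -7°C, deviation +33°C, DA = 11000 + 120 × 33 = 14960 ft.
Airport 2: ISA temp = 8°C, deviation +18°C, DA = 3500 + 120 × 18 = 5660 ft.
Airport 1 is higher by 14960 − 5660 = 9300 ft.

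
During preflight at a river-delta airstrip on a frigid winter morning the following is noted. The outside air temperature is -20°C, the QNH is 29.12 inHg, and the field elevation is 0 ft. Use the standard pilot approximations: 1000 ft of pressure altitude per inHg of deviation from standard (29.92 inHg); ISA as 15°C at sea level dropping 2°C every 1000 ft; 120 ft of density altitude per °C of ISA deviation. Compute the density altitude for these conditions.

-3208 ft

Pressure altitude = 0 + (29.92 − 29.12) × 1000 = 0 + (+800) = 800 ft.
ISA temperature at 800 ft = 15 − 2 × (800/1000) = 13.4°C.
ISA deviation = -20 − 13.4 = -33.4°C.
Density altitude = 800 + 120 × (-33.4) = -3208 ft.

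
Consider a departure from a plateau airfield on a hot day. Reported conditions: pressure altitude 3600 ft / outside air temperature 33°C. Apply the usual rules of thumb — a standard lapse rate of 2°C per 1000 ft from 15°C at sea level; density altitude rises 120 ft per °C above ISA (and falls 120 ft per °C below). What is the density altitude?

ISA temperature at 3600 ft = 15 − 2 × (3600/1000) = 7.8°C.
ISA deviation = 33 − 7.8 = +25.2°C.
Density altitude = 3600 + 120 × (25.2) = 3600 + (+3024) = 6624 ft.

6624 ft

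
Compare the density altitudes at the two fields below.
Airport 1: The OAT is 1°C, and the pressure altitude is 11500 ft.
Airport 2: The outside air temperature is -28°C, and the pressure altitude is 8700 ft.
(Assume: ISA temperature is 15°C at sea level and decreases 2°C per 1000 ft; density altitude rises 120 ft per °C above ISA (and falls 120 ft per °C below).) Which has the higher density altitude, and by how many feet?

Airport 1 by 6952 ft

Airport 1: ISA temp = -8°C, deviation +9°C, DA = 11500 + 120 × 9 = 12580 ft.
Airport 2: ISA temp = -2.4°C, deviation -25.6°C, DA = 8700 + 120 × (-25.6) = 5628 ft.
Airport 1 is higher by 12580 − 5628 = 6952 ft.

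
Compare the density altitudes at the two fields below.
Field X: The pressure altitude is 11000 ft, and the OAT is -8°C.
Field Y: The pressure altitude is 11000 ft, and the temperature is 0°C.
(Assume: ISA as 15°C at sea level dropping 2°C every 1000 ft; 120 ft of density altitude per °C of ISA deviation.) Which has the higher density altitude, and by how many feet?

Field X: ISA temp = -7°C, deviation -1°C, DA = 11000 + 120 × (-1) = 10880 ft.
Field Y: ISA temp = -7°C, deviation +7°C, DA = 11000 + 120 × 7 = 11840 ft.
Field Y is higher by 11840 − 10880 = 960 ft.

Field Y by 960 ft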